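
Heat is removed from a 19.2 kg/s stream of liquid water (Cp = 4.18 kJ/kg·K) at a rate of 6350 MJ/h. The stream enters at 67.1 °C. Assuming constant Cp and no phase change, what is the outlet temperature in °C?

Q = 6350 MJ/h = 1763.9 kJ/s
ΔT = Q/(ṁ·Cp) = 1763.9/(19.2×4.18) = 21.978 K
T_out = 67.1 − 21.978 = 45.122 °C

T_out = 45.1 °C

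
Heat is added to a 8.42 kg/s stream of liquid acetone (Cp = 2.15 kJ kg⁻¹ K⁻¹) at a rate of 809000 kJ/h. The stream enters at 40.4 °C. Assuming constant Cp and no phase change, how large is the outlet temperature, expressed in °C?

Q = 809000 kJ/h = 224.72 kJ/s
ΔT = Q/(ṁ·Cp) = 224.72/(8.42×2.15) = 12.414 K
T_out = 40.4 + 12.414 = 52.814 °C

T_out = 52.8 °C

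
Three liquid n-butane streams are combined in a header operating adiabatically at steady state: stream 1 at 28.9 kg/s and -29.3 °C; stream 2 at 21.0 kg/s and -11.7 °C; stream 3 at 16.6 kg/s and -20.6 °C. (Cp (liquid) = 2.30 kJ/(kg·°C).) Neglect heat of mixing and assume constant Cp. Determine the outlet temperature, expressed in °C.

No heat crosses the boundary, so H_out = H_in.
T_out = Σ ṁᵢCp,ᵢTᵢ / Σ ṁᵢCp,ᵢ
      = -3299.2 / 152.95 = -21.57 °C

T_out = -21.6 °C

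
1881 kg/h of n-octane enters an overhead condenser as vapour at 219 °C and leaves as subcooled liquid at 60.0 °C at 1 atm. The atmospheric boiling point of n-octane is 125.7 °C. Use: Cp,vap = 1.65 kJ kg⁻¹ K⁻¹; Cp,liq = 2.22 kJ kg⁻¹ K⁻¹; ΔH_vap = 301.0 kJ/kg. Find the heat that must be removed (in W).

Q_c = 314000 W

vapour 219→125.7 °C: -153.94 kJ/kg
condensation at 125.7 °C: -301 kJ/kg
liquid 125.7→60.0 °C: -145.85 kJ/kg
Δh = -153.94 + -301 + -145.85 = -600.8 kJ/kg
Q = ṁ·Δh = 1881 kg/h × -600.8 kJ/kg = -1.1301e+06 kJ/h
|Q| = 313.92 kW = 313920 W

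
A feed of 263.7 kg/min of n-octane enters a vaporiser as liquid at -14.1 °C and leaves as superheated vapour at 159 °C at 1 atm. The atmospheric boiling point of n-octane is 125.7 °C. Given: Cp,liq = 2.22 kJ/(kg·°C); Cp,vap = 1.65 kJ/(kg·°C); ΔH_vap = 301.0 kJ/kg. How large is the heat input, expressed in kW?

liquid -14.1→125.7 °C: 310.36 kJ/kg
vaporisation at 125.7 °C: 301 kJ/kg
vapour 125.7→159 °C: 54.945 kJ/kg
Δh = 310.36 + 301 + 54.945 = 666.3 kJ/kg
Q = ṁ·Δh = 263.7 kg/min × 666.3 kJ/kg = 175700 kJ/min
|Q| = 2928.4 kW

Q = 2930 kW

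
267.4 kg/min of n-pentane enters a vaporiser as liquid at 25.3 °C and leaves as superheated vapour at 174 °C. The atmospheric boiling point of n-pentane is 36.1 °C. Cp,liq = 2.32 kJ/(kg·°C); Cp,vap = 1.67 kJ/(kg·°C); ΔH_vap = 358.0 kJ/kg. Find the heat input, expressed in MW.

Q = 2.73 MW

liquid 25.3→36.1 °C: 25.056 kJ/kg
vaporisation at 36.1 °C: 358 kJ/kg
vapour 36.1→174 °C: 230.29 kJ/kg
Δh = 25.056 + 358 + 230.29 = 613.35 kJ/kg
Q = ṁ·Δh = 267.4 kg/min × 613.35 kJ/kg = 164010 kJ/min
|Q| = 2733.5 kW = 2.7335 MW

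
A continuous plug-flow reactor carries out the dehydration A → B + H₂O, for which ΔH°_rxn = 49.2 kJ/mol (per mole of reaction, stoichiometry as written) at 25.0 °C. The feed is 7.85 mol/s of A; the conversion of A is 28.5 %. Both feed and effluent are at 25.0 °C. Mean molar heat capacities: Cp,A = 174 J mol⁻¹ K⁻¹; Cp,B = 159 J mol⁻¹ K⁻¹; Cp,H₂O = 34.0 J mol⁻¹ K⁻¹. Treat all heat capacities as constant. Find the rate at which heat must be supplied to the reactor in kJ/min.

Extent of reaction ξ = 0.285 × 7.85 = 2.2372 mol/s
Reaction term: ξ·ΔH°_rxn = 2.2372 × 49.2 = 110.07 kJ/s
Q = ΔH = 110.07 kJ/s = 110.07 kW
Heat supplied = 6604.4 kJ/min

Q_in = 6600 kJ/min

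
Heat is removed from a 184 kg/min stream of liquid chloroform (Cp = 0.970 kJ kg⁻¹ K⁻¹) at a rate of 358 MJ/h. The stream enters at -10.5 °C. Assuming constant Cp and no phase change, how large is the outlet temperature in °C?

T_out = -43.9 °C

Q = 358 MJ/h = 5966.7 kJ/min
ΔT = Q/(ṁ·Cp) = 5966.7/(184×0.970) = 33.43 K
T_out = -10.5 − 33.43 = -43.93 °C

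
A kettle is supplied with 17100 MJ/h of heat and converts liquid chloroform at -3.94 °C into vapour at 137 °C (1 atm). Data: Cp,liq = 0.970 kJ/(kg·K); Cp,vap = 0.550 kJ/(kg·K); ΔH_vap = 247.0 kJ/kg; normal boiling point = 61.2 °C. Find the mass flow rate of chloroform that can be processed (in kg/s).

Δh = 0.970×(61.2−-3.94) + 247.0 + 0.550×(137−61.2) = 351.88 kJ/kg
Q = 17100 MJ/h = 4750 kJ/s = 4750 kJ/s
ṁ = Q/Δh = 4750 / 351.88 = 13.499 kg/s

ṁ = 13.5 kg/s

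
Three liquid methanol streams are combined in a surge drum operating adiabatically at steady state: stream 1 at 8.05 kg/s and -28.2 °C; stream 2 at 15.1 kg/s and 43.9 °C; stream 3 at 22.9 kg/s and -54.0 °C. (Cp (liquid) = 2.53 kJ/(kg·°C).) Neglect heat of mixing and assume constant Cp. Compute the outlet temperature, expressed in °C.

T_out = -17.4 °C

Adiabatic, steady state ⇒ Σ ṁᵢCp,ᵢ(T_out − Tᵢ) = 0
T_out = Σ ṁᵢCp,ᵢTᵢ / Σ ṁᵢCp,ᵢ
      = -2025.8 / 116.51 = -17.388 °C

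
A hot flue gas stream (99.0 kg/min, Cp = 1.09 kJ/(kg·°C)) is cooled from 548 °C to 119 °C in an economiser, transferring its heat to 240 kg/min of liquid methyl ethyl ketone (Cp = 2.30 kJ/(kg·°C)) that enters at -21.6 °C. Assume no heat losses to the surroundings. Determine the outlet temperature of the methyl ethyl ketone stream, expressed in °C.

T_c,out = 62.3 °C

Heat released by hot stream: Q = 99.0 × 1.09 × (548 − 119) = 46293 kJ/min
Energy balance on cold side (adiabatic exchanger): Q = ṁ_c·Cp_c·(T_c,out − T_c,in)
T_c,out = -21.6 + 46293/(240 × 2.30) = 62.265 °C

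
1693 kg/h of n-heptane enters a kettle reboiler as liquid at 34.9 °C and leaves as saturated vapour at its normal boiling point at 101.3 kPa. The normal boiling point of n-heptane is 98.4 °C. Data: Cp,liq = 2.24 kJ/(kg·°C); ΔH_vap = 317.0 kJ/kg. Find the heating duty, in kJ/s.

Q = 216 kJ/s

liquid 34.9→98.4 °C: 142.24 kJ/kg
vaporisation at 98.4 °C: 317 kJ/kg
Δh = 142.24 + 317 = 459.24 kJ/kg
Q = ṁ·Δh = 1693 kg/h × 459.24 kJ/kg = 777490 kJ/h
|Q| = 215.97 kW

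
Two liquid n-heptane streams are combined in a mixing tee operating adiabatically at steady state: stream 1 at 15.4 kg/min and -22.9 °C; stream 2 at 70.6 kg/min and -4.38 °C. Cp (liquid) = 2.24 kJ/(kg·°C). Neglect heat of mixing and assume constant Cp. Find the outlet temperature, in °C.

T_out = -7.70 °C

Adiabatic, steady state ⇒ Σ ṁᵢCp,ᵢ(T_out − Tᵢ) = 0
T_out = Σ ṁᵢCp,ᵢTᵢ / Σ ṁᵢCp,ᵢ
      = -1482.6 / 192.64 = -7.6964 °C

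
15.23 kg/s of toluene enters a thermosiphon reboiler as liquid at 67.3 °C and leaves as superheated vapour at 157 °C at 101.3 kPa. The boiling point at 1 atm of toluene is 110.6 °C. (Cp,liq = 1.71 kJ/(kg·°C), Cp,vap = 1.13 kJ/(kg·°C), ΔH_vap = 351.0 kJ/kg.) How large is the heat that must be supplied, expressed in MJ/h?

liquid 67.3→110.6 °C: 74.043 kJ/kg
vaporisation at 110.6 °C: 351 kJ/kg
vapour 110.6→157 °C: 52.432 kJ/kg
Δh = 74.043 + 351 + 52.432 = 477.48 kJ/kg
Q = ṁ·Δh = 15.23 kg/s × 477.48 kJ/kg = 7271.9 kJ/s
|Q| = 7271.9 kW = 26179 MJ/h

Q = 26200 MJ/h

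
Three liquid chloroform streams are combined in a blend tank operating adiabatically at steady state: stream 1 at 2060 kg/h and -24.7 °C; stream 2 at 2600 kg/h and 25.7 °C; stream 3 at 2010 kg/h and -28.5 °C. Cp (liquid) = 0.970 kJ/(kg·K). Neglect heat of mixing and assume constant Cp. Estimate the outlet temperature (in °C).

T_out = -6.20 °C

No heat crosses the boundary, so H_out = H_in.
T_out = Σ ṁᵢCp,ᵢTᵢ / Σ ṁᵢCp,ᵢ
      = -40107 / 6469.9 = -6.199 °C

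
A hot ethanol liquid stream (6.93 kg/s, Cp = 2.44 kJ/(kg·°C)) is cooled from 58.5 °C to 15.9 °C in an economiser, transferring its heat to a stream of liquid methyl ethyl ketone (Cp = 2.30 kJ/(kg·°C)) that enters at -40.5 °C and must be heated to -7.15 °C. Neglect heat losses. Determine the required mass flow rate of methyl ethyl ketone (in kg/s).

Heat released by hot stream: Q = 6.93 × 2.44 × (58.5 − 15.9) = 720.33 kJ/s
Energy balance on cold side (adiabatic exchanger): Q = ṁ_c·Cp_c·(T_c,out − T_c,in)
ṁ_c = 720.33 / [2.30 × (-7.15 − -40.5)] = 9.3909 kg/s

ṁ_c = 9.39 kg/s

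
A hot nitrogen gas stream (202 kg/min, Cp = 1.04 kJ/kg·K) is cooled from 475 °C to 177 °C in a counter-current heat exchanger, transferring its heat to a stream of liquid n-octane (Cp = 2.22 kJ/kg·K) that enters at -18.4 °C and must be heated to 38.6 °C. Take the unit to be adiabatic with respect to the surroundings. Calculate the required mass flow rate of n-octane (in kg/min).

ṁ_c = 495 kg/min

Heat released by hot stream: Q = 202 × 1.04 × (475 − 177) = 62604 kJ/min
Energy balance on cold side (adiabatic exchanger): Q = ṁ_c·Cp_c·(T_c,out − T_c,in)
ṁ_c = 62604 / [2.22 × (38.6 − -18.4)] = 494.74 kg/min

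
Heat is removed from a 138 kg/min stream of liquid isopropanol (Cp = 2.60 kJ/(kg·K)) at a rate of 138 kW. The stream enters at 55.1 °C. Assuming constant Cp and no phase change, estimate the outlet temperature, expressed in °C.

T_out = 32.0 °C

Q = 138 kW = 8280 kJ/min
ΔT = Q/(ṁ·Cp) = 8280/(138×2.60) = 23.077 K
T_out = 55.1 − 23.077 = 32.023 °C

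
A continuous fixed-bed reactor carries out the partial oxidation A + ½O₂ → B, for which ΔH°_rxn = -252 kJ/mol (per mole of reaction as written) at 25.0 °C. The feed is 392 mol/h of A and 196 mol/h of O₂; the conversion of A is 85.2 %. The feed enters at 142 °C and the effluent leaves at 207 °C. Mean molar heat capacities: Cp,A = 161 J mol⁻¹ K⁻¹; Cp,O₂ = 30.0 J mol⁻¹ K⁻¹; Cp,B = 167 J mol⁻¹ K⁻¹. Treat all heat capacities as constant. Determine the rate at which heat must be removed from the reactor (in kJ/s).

Q_out = 22.3 kJ/s

Extent of reaction ξ = 0.852 × 392 = 333.98 mol/h
Reaction term: ξ·ΔH°_rxn = 333.98 × -252 = -84164 kJ/h
Sensible, feed 142→25 °C: -8072.1 kJ/h
Outlet flows (mol/h): A 58.016, O₂ 29.008, B 333.98
Sensible, products 25→207 °C: 12009 kJ/h
Q = ΔH = -80227 kJ/h = -22.285 kW
Heat removed = 22.285 kJ/s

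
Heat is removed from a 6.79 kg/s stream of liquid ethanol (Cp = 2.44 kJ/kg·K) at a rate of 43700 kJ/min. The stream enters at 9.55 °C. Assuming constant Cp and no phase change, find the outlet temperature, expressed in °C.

Q = 43700 kJ/min = 728.33 kJ/s
ΔT = Q/(ṁ·Cp) = 728.33/(6.79×2.44) = 43.961 K
T_out = 9.55 − 43.961 = -34.411 °C

T_out = -34.4 °C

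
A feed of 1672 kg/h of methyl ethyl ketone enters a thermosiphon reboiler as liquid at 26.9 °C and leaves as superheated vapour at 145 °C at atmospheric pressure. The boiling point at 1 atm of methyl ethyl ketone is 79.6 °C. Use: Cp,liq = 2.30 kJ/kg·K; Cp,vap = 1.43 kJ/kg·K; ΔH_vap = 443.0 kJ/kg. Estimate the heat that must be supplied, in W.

liquid 26.9→79.6 °C: 121.21 kJ/kg
vaporisation at 79.6 °C: 443 kJ/kg
vapour 79.6→145 °C: 93.522 kJ/kg
Δh = 121.21 + 443 + 93.522 = 657.73 kJ/kg
Q = ṁ·Δh = 1672 kg/h × 657.73 kJ/kg = 1.0997e+06 kJ/h
|Q| = 305.48 kW = 305480 W

Q = 305000 W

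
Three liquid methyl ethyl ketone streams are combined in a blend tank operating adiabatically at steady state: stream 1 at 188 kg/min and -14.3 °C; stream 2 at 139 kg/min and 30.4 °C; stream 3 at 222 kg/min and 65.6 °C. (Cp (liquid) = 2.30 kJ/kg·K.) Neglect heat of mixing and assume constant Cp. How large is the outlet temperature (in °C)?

T_out = 29.3 °C

Adiabatic, steady state ⇒ Σ ṁᵢCp,ᵢ(T_out − Tᵢ) = 0
Σ ṁᵢCp,ᵢTᵢ = 188×2.30×-14.3 + 139×2.30×30.4 + 222×2.30×65.6 = 37031
Σ ṁᵢCp,ᵢ = 188×2.30 + 139×2.30 + 222×2.30 = 1262.7
T_out = 37031 / 1262.7 = 29.327 °C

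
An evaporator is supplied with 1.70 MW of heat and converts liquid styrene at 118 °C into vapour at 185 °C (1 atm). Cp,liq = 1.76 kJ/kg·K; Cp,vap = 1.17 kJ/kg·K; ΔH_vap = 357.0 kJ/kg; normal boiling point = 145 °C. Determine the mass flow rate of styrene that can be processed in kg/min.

Δh = 1.76×(145−118) + 357.0 + 1.17×(185−145) = 451.32 kJ/kg
Q = 1.70 MW = 1700 kJ/s = 102000 kJ/min
ṁ = Q/Δh = 102000 / 451.32 = 226 kg/min

ṁ = 226 kg/min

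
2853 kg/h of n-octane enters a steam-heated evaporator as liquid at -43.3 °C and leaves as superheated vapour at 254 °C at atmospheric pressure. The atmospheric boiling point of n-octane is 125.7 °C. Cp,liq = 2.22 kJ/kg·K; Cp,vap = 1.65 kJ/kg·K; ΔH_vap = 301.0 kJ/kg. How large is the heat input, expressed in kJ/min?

Q = 42200 kJ/min

liquid -43.3→125.7 °C: 375.18 kJ/kg
vaporisation at 125.7 °C: 301 kJ/kg
vapour 125.7→254 °C: 211.69 kJ/kg
Δh = 375.18 + 301 + 211.69 = 887.88 kJ/kg
Q = ṁ·Δh = 2853 kg/h × 887.88 kJ/kg = 2.5331e+06 kJ/h
|Q| = 703.64 kW = 42218 kJ/min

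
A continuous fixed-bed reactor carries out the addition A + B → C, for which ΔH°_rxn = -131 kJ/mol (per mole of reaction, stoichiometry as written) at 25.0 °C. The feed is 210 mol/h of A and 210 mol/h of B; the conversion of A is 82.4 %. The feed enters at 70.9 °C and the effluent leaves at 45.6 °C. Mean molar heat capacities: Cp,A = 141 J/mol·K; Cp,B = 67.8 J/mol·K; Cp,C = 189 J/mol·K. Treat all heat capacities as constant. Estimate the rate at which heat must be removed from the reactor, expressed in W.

Q_out = 6620 W

Extent of reaction ξ = 0.824 × 210 = 173.04 mol/h
Reaction term: ξ·ΔH°_rxn = 173.04 × -131 = -22668 kJ/h
Sensible, feed 70.9→25 °C: -2012.6 kJ/h
Outlet flows (mol/h): A 36.96, B 36.96, C 173.04
Sensible, products 25→45.6 °C: 832.69 kJ/h
Q = ΔH = -23848 kJ/h = -6.6245 kW
Heat removed = 6624.5 W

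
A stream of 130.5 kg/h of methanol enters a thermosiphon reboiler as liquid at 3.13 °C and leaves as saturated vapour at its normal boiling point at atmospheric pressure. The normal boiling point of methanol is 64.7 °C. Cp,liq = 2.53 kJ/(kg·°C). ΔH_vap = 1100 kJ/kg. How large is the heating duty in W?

liquid 3.13→64.7 °C: 155.77 kJ/kg
vaporisation at 64.7 °C: 1100 kJ/kg
Δh = 155.77 + 1100 = 1255.8 kJ/kg
Q = ṁ·Δh = 130.5 kg/h × 1255.8 kJ/kg = 163880 kJ/h
|Q| = 45.522 kW = 45522 W

Q = 45500 W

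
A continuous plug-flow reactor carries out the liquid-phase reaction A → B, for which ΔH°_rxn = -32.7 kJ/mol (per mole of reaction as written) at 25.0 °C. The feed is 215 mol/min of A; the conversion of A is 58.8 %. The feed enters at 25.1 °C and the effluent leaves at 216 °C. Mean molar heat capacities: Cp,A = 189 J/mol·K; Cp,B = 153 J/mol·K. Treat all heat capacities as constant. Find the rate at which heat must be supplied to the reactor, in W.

Extent of reaction ξ = 0.588 × 215 = 126.42 mol/min
Reaction term: ξ·ΔH°_rxn = 126.42 × -32.7 = -4133.9 kJ/min
Sensible, feed 25.1→25 °C: -4.0635 kJ/min
Outlet flows (mol/min): A 88.58, B 126.42
Sensible, products 25→216 °C: 6892 kJ/min
Q = ΔH = 2754 kJ/min = 45.9 kW
Heat supplied = 45900 W

Q_in = 45900 W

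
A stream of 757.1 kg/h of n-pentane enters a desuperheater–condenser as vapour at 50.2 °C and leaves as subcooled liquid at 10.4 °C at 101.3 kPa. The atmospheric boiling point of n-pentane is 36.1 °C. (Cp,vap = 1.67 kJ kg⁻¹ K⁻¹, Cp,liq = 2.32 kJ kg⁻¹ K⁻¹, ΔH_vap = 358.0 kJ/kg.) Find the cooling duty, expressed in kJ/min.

vapour 50.2→36.1 °C: -23.547 kJ/kg
condensation at 36.1 °C: -358 kJ/kg
liquid 36.1→10.4 °C: -59.624 kJ/kg
Δh = -23.547 + -358 + -59.624 = -441.17 kJ/kg
Q = ṁ·Δh = 757.1 kg/h × -441.17 kJ/kg = -334010 kJ/h
|Q| = 92.781 kW = 5566.8 kJ/min

Q_c = 5570 kJ/min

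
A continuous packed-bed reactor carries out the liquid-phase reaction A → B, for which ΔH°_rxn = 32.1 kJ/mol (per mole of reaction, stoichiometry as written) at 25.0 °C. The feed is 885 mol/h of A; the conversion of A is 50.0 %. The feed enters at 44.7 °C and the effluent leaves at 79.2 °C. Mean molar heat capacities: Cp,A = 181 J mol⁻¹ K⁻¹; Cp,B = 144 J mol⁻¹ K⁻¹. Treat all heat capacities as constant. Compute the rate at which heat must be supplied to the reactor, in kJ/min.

Q_in = 314 kJ/min

Extent of reaction ξ = 0.500 × 885 = 442.5 mol/h
Reaction term: ξ·ΔH°_rxn = 442.5 × 32.1 = 14204 kJ/h
Sensible, feed 44.7→25 °C: -3155.6 kJ/h
Outlet flows (mol/h): A 442.5, B 442.5
Sensible, products 25→79.2 °C: 7794.6 kJ/h
Q = ΔH = 18843 kJ/h = 5.2342 kW
Heat supplied = 314.05 kJ/min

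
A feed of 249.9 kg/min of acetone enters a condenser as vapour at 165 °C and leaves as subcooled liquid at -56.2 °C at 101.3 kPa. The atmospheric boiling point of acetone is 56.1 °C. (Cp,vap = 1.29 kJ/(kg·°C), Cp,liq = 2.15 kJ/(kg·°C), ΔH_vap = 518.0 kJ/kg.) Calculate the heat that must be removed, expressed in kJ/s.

vapour 165→56.1 °C: -140.48 kJ/kg
condensation at 56.1 °C: -518 kJ/kg
liquid 56.1→-56.2 °C: -241.45 kJ/kg
Δh = -140.48 + -518 + -241.45 = -899.93 kJ/kg
Q = ṁ·Δh = 249.9 kg/min × -899.93 kJ/kg = -224890 kJ/min
|Q| = 3748.2 kW

Q_c = 3750 kJ/s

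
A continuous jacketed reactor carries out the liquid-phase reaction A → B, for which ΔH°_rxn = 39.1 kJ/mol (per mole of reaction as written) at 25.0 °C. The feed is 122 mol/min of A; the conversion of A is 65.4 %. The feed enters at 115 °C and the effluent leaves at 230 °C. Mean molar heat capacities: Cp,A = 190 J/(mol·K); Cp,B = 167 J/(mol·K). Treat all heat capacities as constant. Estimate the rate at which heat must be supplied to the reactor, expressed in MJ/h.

Extent of reaction ξ = 0.654 × 122 = 79.788 mol/min
Reaction term: ξ·ΔH°_rxn = 79.788 × 39.1 = 3119.7 kJ/min
Sensible, feed 115→25 °C: -2086.2 kJ/min
Outlet flows (mol/min): A 42.212, B 79.788
Sensible, products 25→230 °C: 4375.7 kJ/min
Q = ΔH = 5409.2 kJ/min = 90.154 kW
Heat supplied = 324.55 MJ/h

Q_in = 325 MJ/h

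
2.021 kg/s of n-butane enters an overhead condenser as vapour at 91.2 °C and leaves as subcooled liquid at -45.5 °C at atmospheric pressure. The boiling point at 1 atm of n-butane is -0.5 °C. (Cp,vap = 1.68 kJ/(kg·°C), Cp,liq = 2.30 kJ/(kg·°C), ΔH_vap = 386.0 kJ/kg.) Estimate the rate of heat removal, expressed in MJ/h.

Q_c = 4680 MJ/h

vapour 91.2→-0.5 °C: -154.06 kJ/kg
condensation at -0.5 °C: -386 kJ/kg
liquid -0.5→-45.5 °C: -103.5 kJ/kg
Δh = -154.06 + -386 + -103.5 = -643.56 kJ/kg
Q = ṁ·Δh = 2.021 kg/s × -643.56 kJ/kg = -1300.6 kJ/s
|Q| = 1300.6 kW = 4682.3 MJ/h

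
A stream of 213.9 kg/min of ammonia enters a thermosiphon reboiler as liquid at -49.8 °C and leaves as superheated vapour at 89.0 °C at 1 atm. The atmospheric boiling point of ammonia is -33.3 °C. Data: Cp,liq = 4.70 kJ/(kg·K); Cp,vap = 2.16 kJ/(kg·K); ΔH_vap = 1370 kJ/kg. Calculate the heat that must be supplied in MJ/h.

liquid -49.8→-33.3 °C: 77.55 kJ/kg
vaporisation at -33.3 °C: 1370 kJ/kg
vapour -33.3→89.0 °C: 264.17 kJ/kg
Δh = 77.55 + 1370 + 264.17 = 1711.7 kJ/kg
Q = ṁ·Δh = 213.9 kg/min × 1711.7 kJ/kg = 366140 kJ/min
|Q| = 6102.3 kW = 21968 MJ/h

Q = 22000 MJ/h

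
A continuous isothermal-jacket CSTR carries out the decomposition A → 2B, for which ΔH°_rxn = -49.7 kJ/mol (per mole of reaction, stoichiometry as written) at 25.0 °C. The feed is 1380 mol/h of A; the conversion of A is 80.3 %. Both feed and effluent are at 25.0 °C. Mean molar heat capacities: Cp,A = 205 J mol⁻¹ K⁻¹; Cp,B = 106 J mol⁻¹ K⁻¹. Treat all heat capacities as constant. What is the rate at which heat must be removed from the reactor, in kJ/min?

Q_out = 918 kJ/min

Extent of reaction ξ = 0.803 × 1380 = 1108.1 mol/h
Reaction term: ξ·ΔH°_rxn = 1108.1 × -49.7 = -55075 kJ/h
Q = ΔH = -55075 kJ/h = -15.298 kW
Heat removed = 917.91 kJ/min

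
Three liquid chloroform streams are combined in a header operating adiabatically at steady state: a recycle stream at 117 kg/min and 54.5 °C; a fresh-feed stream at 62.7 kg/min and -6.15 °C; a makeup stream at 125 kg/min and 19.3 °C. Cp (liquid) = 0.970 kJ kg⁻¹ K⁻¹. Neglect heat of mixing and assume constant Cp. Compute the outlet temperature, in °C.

Energy balance with Q = 0: Σ ṁᵢCp,ᵢ(T_out − Tᵢ) = 0
T_out = Σ ṁᵢCp,ᵢTᵢ / Σ ṁᵢCp,ᵢ
      = 8151.3 / 295.56 = 27.579 °C

T_out = 27.6 °C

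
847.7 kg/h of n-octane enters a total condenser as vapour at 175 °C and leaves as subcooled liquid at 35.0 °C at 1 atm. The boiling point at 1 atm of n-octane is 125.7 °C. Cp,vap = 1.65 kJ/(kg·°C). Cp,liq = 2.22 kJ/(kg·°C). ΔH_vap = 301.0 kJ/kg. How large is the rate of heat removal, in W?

Q_c = 137000 W

vapour 175→125.7 °C: -81.345 kJ/kg
condensation at 125.7 °C: -301 kJ/kg
liquid 125.7→35.0 °C: -201.35 kJ/kg
Δh = -81.345 + -301 + -201.35 = -583.7 kJ/kg
Q = ṁ·Δh = 847.7 kg/h × -583.7 kJ/kg = -494800 kJ/h
|Q| = 137.44 kW = 137440 W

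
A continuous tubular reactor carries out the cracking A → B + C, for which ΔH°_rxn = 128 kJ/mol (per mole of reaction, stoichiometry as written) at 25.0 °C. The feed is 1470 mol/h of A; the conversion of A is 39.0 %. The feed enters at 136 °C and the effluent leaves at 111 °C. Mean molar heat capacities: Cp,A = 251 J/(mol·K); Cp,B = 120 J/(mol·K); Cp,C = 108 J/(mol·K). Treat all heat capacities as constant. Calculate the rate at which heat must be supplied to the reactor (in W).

Extent of reaction ξ = 0.390 × 1470 = 573.3 mol/h
Reaction term: ξ·ΔH°_rxn = 573.3 × 128 = 73382 kJ/h
Sensible, feed 136→25 °C: -40956 kJ/h
Outlet flows (mol/h): A 896.7, B 573.3, C 573.3
Sensible, products 25→111 °C: 30597 kJ/h
Q = ΔH = 63024 kJ/h = 17.507 kW
Heat supplied = 17507 W

Q_in = 17500 W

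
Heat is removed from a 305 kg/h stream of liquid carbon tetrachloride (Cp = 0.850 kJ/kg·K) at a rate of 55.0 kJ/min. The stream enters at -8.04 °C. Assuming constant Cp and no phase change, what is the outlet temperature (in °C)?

T_out = -20.8 °C

Q = 55.0 kJ/min = 3300 kJ/h
ΔT = Q/(ṁ·Cp) = 3300/(305×0.850) = 12.729 K
T_out = -8.04 − 12.729 = -20.769 °C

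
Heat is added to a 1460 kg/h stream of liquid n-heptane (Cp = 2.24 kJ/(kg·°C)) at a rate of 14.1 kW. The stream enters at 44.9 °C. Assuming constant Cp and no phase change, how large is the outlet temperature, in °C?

T_out = 60.4 °C

Q = 14.1 kW = 50760 kJ/h
ΔT = Q/(ṁ·Cp) = 50760/(1460×2.24) = 15.521 K
T_out = 44.9 + 15.521 = 60.421 °C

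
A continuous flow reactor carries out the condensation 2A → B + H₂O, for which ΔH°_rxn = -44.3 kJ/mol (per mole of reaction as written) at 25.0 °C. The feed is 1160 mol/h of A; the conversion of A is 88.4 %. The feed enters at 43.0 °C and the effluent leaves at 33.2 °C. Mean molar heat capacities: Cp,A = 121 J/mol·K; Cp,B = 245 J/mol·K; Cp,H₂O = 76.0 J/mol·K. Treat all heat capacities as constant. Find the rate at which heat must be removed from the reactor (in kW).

Extent of reaction ξ = 0.884 × 1160 / 2 = 512.72 mol/h
Reaction term: ξ·ΔH°_rxn = 512.72 × -44.3 = -22713 kJ/h
Sensible, feed 43.0→25 °C: -2526.5 kJ/h
Outlet flows (mol/h): A 134.56, B 512.72, H₂O 512.72
Sensible, products 25→33.2 °C: 1483.1 kJ/h
Q = ΔH = -23757 kJ/h = -6.5991 kW
Heat removed = 6.5991 kW

Q_out = 6.60 kW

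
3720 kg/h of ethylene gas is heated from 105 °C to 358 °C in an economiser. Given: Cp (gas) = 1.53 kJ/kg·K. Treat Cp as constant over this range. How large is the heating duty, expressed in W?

Q = ṁ·Cp·ΔT = 3720 × 1.53 × (358 − 105) = 1.44e+06 kJ/h
Converting: 1.44e+06 / 3600 s = 399.99 kW
Heating duty = 399990 W

Q = 400000 W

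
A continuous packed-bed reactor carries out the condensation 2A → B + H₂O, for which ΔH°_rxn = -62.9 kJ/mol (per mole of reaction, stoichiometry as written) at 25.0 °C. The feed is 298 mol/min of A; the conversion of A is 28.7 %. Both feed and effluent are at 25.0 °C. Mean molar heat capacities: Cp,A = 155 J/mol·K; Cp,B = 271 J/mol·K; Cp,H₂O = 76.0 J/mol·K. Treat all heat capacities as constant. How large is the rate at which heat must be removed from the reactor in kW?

Q_out = 44.8 kW

Extent of reaction ξ = 0.287 × 298 / 2 = 42.763 mol/min
Reaction term: ξ·ΔH°_rxn = 42.763 × -62.9 = -2689.8 kJ/min
Q = ΔH = -2689.8 kJ/min = -44.83 kW
Heat removed = 44.83 kW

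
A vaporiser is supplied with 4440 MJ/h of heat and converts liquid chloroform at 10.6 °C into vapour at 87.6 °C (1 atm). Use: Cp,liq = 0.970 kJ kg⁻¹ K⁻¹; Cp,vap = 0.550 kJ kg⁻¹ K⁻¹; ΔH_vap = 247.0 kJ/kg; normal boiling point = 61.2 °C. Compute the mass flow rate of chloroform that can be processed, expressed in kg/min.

Δh = 0.970×(61.2−10.6) + 247.0 + 0.550×(87.6−61.2) = 310.6 kJ/kg
Q = 4440 MJ/h = 1233.3 kJ/s = 74000 kJ/min
ṁ = Q/Δh = 74000 / 310.6 = 238.25 kg/min

ṁ = 238 kg/min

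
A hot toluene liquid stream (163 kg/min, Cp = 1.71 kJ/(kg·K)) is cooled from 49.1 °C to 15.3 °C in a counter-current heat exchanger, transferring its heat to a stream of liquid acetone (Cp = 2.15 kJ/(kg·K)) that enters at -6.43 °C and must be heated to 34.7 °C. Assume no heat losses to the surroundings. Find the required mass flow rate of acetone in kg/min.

Heat released by hot stream: Q = 163 × 1.71 × (49.1 − 15.3) = 9421.1 kJ/min
Energy balance on cold side (adiabatic exchanger): Q = ṁ_c·Cp_c·(T_c,out − T_c,in)
ṁ_c = 9421.1 / [2.15 × (34.7 − -6.43)] = 106.54 kg/min

ṁ_c = 107 kg/min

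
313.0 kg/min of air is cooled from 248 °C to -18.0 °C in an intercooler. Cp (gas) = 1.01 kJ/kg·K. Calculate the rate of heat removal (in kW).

Q = ṁ·Cp·ΔT = 313.0 × 1.01 × (-18.0 − 248) = -84091 kJ/min
Converting: 84091 / 60 s = 1401.5 kW

Q_c = 1400 kW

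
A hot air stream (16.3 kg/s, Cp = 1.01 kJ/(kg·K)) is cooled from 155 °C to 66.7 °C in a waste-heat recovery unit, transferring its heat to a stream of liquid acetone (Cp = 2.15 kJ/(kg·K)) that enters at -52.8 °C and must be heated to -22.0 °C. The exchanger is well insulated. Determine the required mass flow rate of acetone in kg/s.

ṁ_c = 22.0 kg/s

Heat released by hot stream: Q = 16.3 × 1.01 × (155 − 66.7) = 1453.7 kJ/s
Energy balance on cold side (adiabatic exchanger): Q = ṁ_c·Cp_c·(T_c,out − T_c,in)
ṁ_c = 1453.7 / [2.15 × (-22.0 − -52.8)] = 21.952 kg/s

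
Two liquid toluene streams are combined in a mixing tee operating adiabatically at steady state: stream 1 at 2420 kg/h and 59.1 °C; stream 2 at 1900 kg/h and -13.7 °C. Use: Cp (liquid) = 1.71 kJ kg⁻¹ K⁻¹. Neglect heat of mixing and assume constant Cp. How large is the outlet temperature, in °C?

No heat crosses the boundary, so H_out = H_in.
Σ ṁᵢCp,ᵢTᵢ = 2420×1.71×59.1 + 1900×1.71×-13.7 = 200060
Σ ṁᵢCp,ᵢ = 2420×1.71 + 1900×1.71 = 7387.2
T_out = 200060 / 7387.2 = 27.081 °C

T_out = 27.1 °C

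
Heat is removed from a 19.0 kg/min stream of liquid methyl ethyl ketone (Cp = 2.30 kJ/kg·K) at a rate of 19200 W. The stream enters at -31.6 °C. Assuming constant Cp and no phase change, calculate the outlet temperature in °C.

Q = 19200 W = 1152 kJ/min
ΔT = Q/(ṁ·Cp) = 1152/(19.0×2.30) = 26.362 K
T_out = -31.6 − 26.362 = -57.962 °C

T_out = -58.0 °C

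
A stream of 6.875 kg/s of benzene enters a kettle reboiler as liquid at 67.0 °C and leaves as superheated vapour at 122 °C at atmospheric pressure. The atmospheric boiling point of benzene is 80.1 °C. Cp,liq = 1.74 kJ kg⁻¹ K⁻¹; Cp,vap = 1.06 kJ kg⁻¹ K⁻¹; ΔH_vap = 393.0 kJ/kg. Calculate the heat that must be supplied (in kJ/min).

liquid 67.0→80.1 °C: 22.794 kJ/kg
vaporisation at 80.1 °C: 393 kJ/kg
vapour 80.1→122 °C: 44.414 kJ/kg
Δh = 22.794 + 393 + 44.414 = 460.21 kJ/kg
Q = ṁ·Δh = 6.875 kg/s × 460.21 kJ/kg = 3163.9 kJ/s
|Q| = 3163.9 kW = 189840 kJ/min

Q = 190000 kJ/min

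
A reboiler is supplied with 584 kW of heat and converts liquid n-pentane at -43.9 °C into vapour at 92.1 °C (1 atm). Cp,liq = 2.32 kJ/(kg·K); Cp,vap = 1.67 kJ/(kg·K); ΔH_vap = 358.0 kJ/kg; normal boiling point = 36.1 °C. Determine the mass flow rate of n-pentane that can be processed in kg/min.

Δh = 2.32×(36.1−-43.9) + 358.0 + 1.67×(92.1−36.1) = 637.12 kJ/kg
Q = 584 kW = 584 kJ/s = 35040 kJ/min
ṁ = Q/Δh = 35040 / 637.12 = 54.997 kg/min

ṁ = 55.0 kg/min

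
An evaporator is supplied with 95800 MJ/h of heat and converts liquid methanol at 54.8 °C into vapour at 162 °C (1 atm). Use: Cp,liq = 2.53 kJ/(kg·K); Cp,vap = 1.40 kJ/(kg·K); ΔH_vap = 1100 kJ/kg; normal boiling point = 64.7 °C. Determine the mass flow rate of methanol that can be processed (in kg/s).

ṁ = 21.1 kg/s

Δh = 2.53×(64.7−54.8) + 1100 + 1.40×(162−64.7) = 1261.3 kJ/kg
Q = 95800 MJ/h = 26611 kJ/s = 26611 kJ/s
ṁ = Q/Δh = 26611 / 1261.3 = 21.099 kg/s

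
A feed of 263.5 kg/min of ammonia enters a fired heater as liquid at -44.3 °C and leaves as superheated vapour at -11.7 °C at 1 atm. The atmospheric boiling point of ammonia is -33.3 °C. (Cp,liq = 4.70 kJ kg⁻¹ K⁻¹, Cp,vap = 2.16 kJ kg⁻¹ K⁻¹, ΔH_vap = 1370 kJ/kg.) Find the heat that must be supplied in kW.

liquid -44.3→-33.3 °C: 51.7 kJ/kg
vaporisation at -33.3 °C: 1370 kJ/kg
vapour -33.3→-11.7 °C: 46.656 kJ/kg
Δh = 51.7 + 1370 + 46.656 = 1468.4 kJ/kg
Q = ṁ·Δh = 263.5 kg/min × 1468.4 kJ/kg = 386910 kJ/min
|Q| = 6448.5 kW

Q = 6450 kW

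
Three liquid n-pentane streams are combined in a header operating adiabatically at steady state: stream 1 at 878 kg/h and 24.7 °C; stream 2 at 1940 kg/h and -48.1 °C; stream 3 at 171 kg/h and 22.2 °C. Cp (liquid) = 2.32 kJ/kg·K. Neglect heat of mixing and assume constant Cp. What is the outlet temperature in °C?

T_out = -22.7 °C

Adiabatic, steady state ⇒ Σ ṁᵢCp,ᵢ(T_out − Tᵢ) = 0
T_out = Σ ṁᵢCp,ᵢTᵢ / Σ ṁᵢCp,ᵢ
      = -157370 / 6934.5 = -22.694 °C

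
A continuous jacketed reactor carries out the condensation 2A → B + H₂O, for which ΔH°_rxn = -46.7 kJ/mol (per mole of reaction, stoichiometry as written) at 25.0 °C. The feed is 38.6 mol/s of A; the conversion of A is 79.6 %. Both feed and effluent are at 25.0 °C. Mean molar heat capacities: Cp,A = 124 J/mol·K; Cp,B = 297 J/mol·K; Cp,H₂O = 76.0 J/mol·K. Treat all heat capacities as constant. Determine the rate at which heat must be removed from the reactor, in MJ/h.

Extent of reaction ξ = 0.796 × 38.6 / 2 = 15.363 mol/s
Reaction term: ξ·ΔH°_rxn = 15.363 × -46.7 = -717.44 kJ/s
Q = ΔH = -717.44 kJ/s = -717.44 kW
Heat removed = 2582.8 MJ/h

Q_out = 2580 MJ/h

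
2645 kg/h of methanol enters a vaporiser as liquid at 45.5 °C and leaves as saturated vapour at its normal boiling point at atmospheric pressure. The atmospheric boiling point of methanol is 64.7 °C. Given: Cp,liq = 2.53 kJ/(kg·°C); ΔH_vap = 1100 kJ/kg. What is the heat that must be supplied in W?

Q = 844000 W

liquid 45.5→64.7 °C: 48.576 kJ/kg
vaporisation at 64.7 °C: 1100 kJ/kg
Δh = 48.576 + 1100 = 1148.6 kJ/kg
Q = ṁ·Δh = 2645 kg/h × 1148.6 kJ/kg = 3.038e+06 kJ/h
|Q| = 843.88 kW = 843880 W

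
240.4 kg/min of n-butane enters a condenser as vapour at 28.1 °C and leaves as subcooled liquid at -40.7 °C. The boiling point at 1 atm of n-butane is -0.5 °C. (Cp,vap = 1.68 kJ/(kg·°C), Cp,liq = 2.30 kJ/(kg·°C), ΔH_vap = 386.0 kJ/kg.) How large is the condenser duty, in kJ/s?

Q_c = 2110 kJ/s

vapour 28.1→-0.5 °C: -48.048 kJ/kg
condensation at -0.5 °C: -386 kJ/kg
liquid -0.5→-40.7 °C: -92.46 kJ/kg
Δh = -48.048 + -386 + -92.46 = -526.51 kJ/kg
Q = ṁ·Δh = 240.4 kg/min × -526.51 kJ/kg = -126570 kJ/min
|Q| = 2109.5 kW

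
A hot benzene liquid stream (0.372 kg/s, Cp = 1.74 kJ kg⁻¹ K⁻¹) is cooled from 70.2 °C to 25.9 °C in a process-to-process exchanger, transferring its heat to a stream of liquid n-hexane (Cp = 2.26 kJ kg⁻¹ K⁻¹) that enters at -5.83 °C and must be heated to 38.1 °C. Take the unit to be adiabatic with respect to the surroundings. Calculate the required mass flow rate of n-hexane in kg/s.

Heat released by hot stream: Q = 0.372 × 1.74 × (70.2 − 25.9) = 28.675 kJ/s
Energy balance on cold side (adiabatic exchanger): Q = ṁ_c·Cp_c·(T_c,out − T_c,in)
ṁ_c = 28.675 / [2.26 × (38.1 − -5.83)] = 0.28882 kg/s

ṁ_c = 0.289 kg/s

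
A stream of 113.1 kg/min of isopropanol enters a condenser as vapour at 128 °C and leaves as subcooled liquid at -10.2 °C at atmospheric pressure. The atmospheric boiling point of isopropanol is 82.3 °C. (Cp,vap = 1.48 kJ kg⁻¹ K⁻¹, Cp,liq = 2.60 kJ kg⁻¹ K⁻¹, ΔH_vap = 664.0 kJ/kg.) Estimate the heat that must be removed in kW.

Q_c = 1830 kW

vapour 128→82.3 °C: -67.636 kJ/kg
condensation at 82.3 °C: -664 kJ/kg
liquid 82.3→-10.2 °C: -240.5 kJ/kg
Δh = -67.636 + -664 + -240.5 = -972.14 kJ/kg
Q = ṁ·Δh = 113.1 kg/min × -972.14 kJ/kg = -109950 kJ/min
|Q| = 1832.5 kW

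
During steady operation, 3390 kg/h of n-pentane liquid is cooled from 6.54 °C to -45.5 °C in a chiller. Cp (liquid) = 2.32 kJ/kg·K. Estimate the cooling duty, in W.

Q = ṁ·Cp·ΔT = 3390 × 2.32 × (-45.5 − 6.54) = -409280 kJ/h
Converting: 409280 / 3600 s = 113.69 kW
Cooling duty = 113690 W

Q_c = 114000 W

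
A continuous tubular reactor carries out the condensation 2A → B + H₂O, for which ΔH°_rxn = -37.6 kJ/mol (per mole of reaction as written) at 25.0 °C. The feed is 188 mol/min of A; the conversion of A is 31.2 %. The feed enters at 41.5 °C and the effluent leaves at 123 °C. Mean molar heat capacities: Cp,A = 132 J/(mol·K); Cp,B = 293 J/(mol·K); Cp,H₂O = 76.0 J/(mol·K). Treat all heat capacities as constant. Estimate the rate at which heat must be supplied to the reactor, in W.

Extent of reaction ξ = 0.312 × 188 / 2 = 29.328 mol/min
Reaction term: ξ·ΔH°_rxn = 29.328 × -37.6 = -1102.7 kJ/min
Sensible, feed 41.5→25 °C: -409.46 kJ/min
Outlet flows (mol/min): A 129.34, B 29.328, H₂O 29.328
Sensible, products 25→123 °C: 2733.8 kJ/min
Q = ΔH = 1221.6 kJ/min = 20.359 kW
Heat supplied = 20359 W

Q_in = 20400 W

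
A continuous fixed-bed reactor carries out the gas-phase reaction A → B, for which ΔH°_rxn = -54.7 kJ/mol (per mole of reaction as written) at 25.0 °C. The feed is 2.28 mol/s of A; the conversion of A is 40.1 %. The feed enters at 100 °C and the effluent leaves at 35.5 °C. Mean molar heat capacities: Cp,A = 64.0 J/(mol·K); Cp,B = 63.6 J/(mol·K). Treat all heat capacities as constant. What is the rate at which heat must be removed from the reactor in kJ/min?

Q_out = 3570 kJ/min

Extent of reaction ξ = 0.401 × 2.28 = 0.91428 mol/s
Reaction term: ξ·ΔH°_rxn = 0.91428 × -54.7 = -50.011 kJ/s
Sensible, feed 100→25 °C: -10.944 kJ/s
Outlet flows (mol/s): A 1.3657, B 0.91428
Sensible, products 25→35.5 °C: 1.5283 kJ/s
Q = ΔH = -59.427 kJ/s = -59.427 kW
Heat removed = 3565.6 kJ/min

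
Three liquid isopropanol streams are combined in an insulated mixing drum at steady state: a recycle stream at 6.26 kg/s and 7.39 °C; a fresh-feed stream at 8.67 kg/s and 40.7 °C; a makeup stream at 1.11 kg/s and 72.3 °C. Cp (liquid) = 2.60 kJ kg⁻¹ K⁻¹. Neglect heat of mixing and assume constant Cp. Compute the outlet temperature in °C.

Adiabatic, steady state ⇒ Σ ṁᵢCp,ᵢ(T_out − Tᵢ) = 0
Σ ṁᵢCp,ᵢTᵢ = 6.26×2.60×7.39 + 8.67×2.60×40.7 + 1.11×2.60×72.3 = 1246.4
Σ ṁᵢCp,ᵢ = 6.26×2.60 + 8.67×2.60 + 1.11×2.60 = 41.704
T_out = 1246.4 / 41.704 = 29.887 °C

T_out = 29.9 °C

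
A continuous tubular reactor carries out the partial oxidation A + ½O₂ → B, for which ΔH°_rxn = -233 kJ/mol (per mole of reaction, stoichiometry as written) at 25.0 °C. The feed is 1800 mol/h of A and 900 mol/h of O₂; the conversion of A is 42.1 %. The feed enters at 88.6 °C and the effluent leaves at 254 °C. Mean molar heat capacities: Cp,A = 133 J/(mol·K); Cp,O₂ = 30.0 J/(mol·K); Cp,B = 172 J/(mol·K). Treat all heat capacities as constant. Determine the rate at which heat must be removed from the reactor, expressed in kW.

Q_out = 35.6 kW

Extent of reaction ξ = 0.421 × 1800 = 757.8 mol/h
Reaction term: ξ·ΔH°_rxn = 757.8 × -233 = -176570 kJ/h
Sensible, feed 88.6→25 °C: -16943 kJ/h
Outlet flows (mol/h): A 1042.2, O₂ 521.1, B 757.8
Sensible, products 25→254 °C: 65170 kJ/h
Q = ΔH = -128340 kJ/h = -35.65 kW
Heat removed = 35.65 kW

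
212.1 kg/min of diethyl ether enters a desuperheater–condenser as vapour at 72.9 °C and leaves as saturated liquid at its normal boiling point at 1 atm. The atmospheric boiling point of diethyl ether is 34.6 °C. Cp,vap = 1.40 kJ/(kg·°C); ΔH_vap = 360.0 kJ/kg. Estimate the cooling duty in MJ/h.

vapour 72.9→34.6 °C: -53.62 kJ/kg
condensation at 34.6 °C: -360 kJ/kg
Δh = -53.62 + -360 = -413.62 kJ/kg
Q = ṁ·Δh = 212.1 kg/min × -413.62 kJ/kg = -87729 kJ/min
|Q| = 1462.1 kW = 5263.7 MJ/h

Q_c = 5260 MJ/h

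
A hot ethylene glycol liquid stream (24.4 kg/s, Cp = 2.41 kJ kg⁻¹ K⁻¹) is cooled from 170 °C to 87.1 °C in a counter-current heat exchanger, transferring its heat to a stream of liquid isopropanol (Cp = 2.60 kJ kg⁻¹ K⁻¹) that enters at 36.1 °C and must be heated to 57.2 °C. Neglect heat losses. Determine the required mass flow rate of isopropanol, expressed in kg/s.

Heat released by hot stream: Q = 24.4 × 2.41 × (170 − 87.1) = 4874.9 kJ/s
Energy balance on cold side (adiabatic exchanger): Q = ṁ_c·Cp_c·(T_c,out − T_c,in)
ṁ_c = 4874.9 / [2.60 × (57.2 − 36.1)] = 88.86 kg/s

ṁ_c = 88.9 kg/s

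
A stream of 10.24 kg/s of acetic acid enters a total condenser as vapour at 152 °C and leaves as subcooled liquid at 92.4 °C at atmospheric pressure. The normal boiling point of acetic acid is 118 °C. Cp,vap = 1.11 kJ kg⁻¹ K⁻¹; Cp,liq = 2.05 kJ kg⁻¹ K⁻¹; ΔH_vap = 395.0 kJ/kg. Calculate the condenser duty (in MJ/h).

Q_c = 17900 MJ/h

vapour 152→118 °C: -37.74 kJ/kg
condensation at 118 °C: -395 kJ/kg
liquid 118→92.4 °C: -52.48 kJ/kg
Δh = -37.74 + -395 + -52.48 = -485.22 kJ/kg
Q = ṁ·Δh = 10.24 kg/s × -485.22 kJ/kg = -4968.7 kJ/s
|Q| = 4968.7 kW = 17887 MJ/h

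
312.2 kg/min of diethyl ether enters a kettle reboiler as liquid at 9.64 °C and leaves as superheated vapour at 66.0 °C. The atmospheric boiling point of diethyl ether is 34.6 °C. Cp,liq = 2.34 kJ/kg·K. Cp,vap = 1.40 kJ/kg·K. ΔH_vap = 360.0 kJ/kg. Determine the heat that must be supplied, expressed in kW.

Q = 2410 kW

liquid 9.64→34.6 °C: 58.406 kJ/kg
vaporisation at 34.6 °C: 360 kJ/kg
vapour 34.6→66.0 °C: 43.96 kJ/kg
Δh = 58.406 + 360 + 43.96 = 462.37 kJ/kg
Q = ṁ·Δh = 312.2 kg/min × 462.37 kJ/kg = 144350 kJ/min
|Q| = 2405.8 kW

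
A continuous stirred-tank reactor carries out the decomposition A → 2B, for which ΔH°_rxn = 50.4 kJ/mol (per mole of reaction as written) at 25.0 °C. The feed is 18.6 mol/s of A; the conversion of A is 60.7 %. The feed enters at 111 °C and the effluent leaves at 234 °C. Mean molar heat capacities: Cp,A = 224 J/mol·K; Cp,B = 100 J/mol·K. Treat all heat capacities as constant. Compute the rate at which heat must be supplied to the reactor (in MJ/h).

Q_in = 3690 MJ/h

Extent of reaction ξ = 0.607 × 18.6 = 11.29 mol/s
Reaction term: ξ·ΔH°_rxn = 11.29 × 50.4 = 569.03 kJ/s
Sensible, feed 111→25 °C: -358.31 kJ/s
Outlet flows (mol/s): A 7.3098, B 22.58
Sensible, products 25→234 °C: 814.15 kJ/s
Q = ΔH = 1024.9 kJ/s = 1024.9 kW
Heat supplied = 3689.5 MJ/h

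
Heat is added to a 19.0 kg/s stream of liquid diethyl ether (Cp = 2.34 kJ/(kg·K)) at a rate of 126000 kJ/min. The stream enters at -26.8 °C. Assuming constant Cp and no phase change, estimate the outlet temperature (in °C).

Q = 126000 kJ/min = 2100 kJ/s
ΔT = Q/(ṁ·Cp) = 2100/(19.0×2.34) = 47.233 K
T_out = -26.8 + 47.233 = 20.433 °C

T_out = 20.4 °C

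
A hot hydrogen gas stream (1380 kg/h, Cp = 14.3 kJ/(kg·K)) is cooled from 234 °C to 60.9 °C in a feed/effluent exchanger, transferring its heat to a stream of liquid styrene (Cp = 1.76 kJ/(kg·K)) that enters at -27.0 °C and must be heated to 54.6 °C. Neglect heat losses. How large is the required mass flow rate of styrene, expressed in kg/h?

Heat released by hot stream: Q = 1380 × 14.3 × (234 − 60.9) = 3.416e+06 kJ/h
Energy balance on cold side (adiabatic exchanger): Q = ṁ_c·Cp_c·(T_c,out − T_c,in)
ṁ_c = 3.416e+06 / [1.76 × (54.6 − -27.0)] = 23785 kg/h

ṁ_c = 23800 kg/h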